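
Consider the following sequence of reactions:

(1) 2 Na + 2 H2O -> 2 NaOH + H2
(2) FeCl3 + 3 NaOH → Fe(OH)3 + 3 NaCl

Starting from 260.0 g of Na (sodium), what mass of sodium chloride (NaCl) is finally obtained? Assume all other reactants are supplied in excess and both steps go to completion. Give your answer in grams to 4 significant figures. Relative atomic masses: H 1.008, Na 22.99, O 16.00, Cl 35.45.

660.9 g

M(Na) = 22.99 g/mol.
M(NaCl) = 22.99 + 35.45 = 58.44 g/mol.
n(Na) = 260.00 / 22.99 = 11.309 mol.
Step 1 gives a 2:2 ratio of Na to NaOH, so n(NaOH) = 11.309 mol.
In step 2 the NaOH:NaCl ratio is 3:3, so n(NaCl) = 11.309 mol.
Mass of NaCl = 11.309 × 58.44 = 660.91 g.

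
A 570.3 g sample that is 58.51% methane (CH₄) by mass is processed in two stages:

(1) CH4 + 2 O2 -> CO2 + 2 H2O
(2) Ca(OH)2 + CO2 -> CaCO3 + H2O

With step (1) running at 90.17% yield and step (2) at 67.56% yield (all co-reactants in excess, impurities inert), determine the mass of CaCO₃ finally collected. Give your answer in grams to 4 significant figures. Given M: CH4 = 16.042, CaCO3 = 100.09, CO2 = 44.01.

1268 g

Pure CH4 = 570.3 × 0.5851 = 333.68 g.
n(CH4) = 333.68 / 16.042 = 20.801 mol.
Step 1 (CH4:CO2 = 1:1): theoretical n(CO2) = 20.801 mol; at 90.17% yield, n(CO2) = 18.756 mol.
Step 2 (CO2:CaCO3 = 1:1): theoretical n(CaCO3) = 18.756 mol, so theoretical mass = 18.756 × 100.09 = 1877.3 g.
At 67.56% yield, actual mass of CaCO3 = 1877.3 × 0.6756 = 1268.3 g.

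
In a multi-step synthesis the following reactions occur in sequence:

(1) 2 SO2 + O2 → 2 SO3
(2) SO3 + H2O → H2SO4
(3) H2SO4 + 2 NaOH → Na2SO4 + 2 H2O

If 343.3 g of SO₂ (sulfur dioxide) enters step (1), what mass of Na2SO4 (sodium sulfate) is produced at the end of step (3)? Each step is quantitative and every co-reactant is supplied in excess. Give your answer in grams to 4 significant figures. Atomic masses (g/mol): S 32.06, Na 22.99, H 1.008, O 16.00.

M(SO2) = 32.06 + 2(16.00) = 64.06 g/mol.
M(Na2SO4) = 2(22.99) + 32.06 + 4(16.00) = 142.04 g/mol.
n(SO2) = 343.3 / 64.06 = 5.3590 mol.
Reaction (1): SO2→SO3 ratio 2:2 ⇒ n(SO3) = 5.3590 mol.
Reaction (2): SO3→H2SO4 ratio 1:1 ⇒ n(H2SO4) = 5.3590 mol.
Reaction (3): H2SO4→Na2SO4 ratio 1:1 ⇒ n(Na2SO4) = 5.3590 mol.
Mass of Na2SO4 = 5.3590 × 142.04 = 761.20 g.

761.2 g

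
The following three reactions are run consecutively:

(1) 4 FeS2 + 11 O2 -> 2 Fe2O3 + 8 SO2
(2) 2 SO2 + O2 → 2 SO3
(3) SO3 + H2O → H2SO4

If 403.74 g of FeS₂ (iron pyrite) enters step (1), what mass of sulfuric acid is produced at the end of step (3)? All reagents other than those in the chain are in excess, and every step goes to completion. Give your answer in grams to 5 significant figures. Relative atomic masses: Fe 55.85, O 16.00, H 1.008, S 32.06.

M(FeS2) = 55.85 + 2(32.06) = 119.97 g/mol.
M(H2SO4) = 2(1.008) + 32.06 + 4(16.00) = 98.076 g/mol.
n(FeS2) = 403.74 / 119.97 = 3.36534 mol.
Reaction (1): FeS2→SO2 ratio 4:8 ⇒ n(SO2) = 6.73068 mol.
Reaction (2): SO2→SO3 ratio 2:2 ⇒ n(SO3) = 6.73068 mol.
Reaction (3): SO3→H2SO4 ratio 1:1 ⇒ n(H2SO4) = 6.73068 mol.
Mass of H2SO4 = 6.73068 × 98.076 = 660.118 g.

660.12 g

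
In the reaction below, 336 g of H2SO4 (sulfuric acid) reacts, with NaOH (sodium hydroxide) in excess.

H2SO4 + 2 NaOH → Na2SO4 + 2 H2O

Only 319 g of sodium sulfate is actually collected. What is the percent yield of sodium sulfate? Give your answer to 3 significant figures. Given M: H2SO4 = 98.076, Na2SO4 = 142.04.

n(H2SO4) = 336.0 g / 98.076 g/mol = 3.426 mol.
From the equation the H2SO4:Na2SO4 mole ratio is 1:1, so n(Na2SO4) = 3.426 × 1/1 = 3.426 mol.
Mass of Na2SO4 = 3.426 mol × 142.04 g/mol = 486.6 g.
This is the theoretical yield. Percent yield = 319 g / 486.6 g × 100% = 65.55%.

65.6 %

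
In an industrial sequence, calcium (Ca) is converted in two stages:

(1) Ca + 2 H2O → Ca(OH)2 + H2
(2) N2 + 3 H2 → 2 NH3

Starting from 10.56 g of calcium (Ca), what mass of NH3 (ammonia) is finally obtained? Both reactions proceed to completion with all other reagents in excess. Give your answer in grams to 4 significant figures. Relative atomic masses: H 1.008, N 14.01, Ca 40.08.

2.992 g

M(Ca) = 40.08 g/mol.
M(NH3) = 14.01 + 3(1.008) = 17.034 g/mol.
n(Ca) = 10.560 / 40.08 = 0.26347 mol.
Step 1 gives a 1:1 ratio of Ca to H2, so n(H2) = 0.26347 mol.
In step 2 the H2:NH3 ratio is 3:2, so n(NH3) = 0.17565 mol.
Mass of NH3 = 0.17565 × 17.034 = 2.9920 g.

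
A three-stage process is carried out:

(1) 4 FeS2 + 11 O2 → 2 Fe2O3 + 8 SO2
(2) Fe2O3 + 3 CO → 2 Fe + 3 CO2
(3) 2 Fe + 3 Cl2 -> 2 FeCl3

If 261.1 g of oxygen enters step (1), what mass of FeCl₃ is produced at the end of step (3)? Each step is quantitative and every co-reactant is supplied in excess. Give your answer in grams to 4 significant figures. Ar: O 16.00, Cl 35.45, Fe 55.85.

481.3 g

M(O2) = 2(16.00) = 32.00 g/mol.
M(FeCl3) = 55.85 + 3(35.45) = 162.20 g/mol.
n(O2) = 261.1 / 32.00 = 8.1594 mol.
Reaction (1): O2→Fe2O3 ratio 11:2 ⇒ n(Fe2O3) = 1.4835 mol.
Reaction (2): Fe2O3→Fe ratio 1:2 ⇒ n(Fe) = 2.9670 mol.
Reaction (3): Fe→FeCl3 ratio 2:2 ⇒ n(FeCl3) = 2.9670 mol.
Mass of FeCl3 = 2.9670 × 162.20 = 481.25 g.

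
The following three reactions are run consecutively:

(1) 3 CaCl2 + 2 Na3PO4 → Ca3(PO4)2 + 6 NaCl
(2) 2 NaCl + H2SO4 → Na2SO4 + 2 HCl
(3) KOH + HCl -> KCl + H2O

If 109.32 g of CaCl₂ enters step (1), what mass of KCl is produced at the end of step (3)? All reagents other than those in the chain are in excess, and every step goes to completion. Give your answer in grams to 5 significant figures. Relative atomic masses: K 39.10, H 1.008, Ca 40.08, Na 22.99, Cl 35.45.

146.87 g

M(CaCl2) = 40.08 + 2(35.45) = 110.98 g/mol.
M(KCl) = 39.10 + 35.45 = 74.55 g/mol.
n(CaCl2) = 109.32 / 110.98 = 0.985042 mol.
Reaction (1): CaCl2→NaCl ratio 3:6 ⇒ n(NaCl) = 1.97008 mol.
Reaction (2): NaCl→HCl ratio 2:2 ⇒ n(HCl) = 1.97008 mol.
Reaction (3): HCl→KCl ratio 1:1 ⇒ n(KCl) = 1.97008 mol.
Mass of KCl = 1.97008 × 74.55 = 146.870 g.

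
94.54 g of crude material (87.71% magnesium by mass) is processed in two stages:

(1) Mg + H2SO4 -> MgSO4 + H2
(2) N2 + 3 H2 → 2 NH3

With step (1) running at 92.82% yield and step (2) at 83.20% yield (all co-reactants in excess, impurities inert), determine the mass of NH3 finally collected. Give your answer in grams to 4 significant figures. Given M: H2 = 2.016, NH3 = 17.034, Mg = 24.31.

29.91 g

Pure Mg = 94.54 × 0.8771 = 82.921 g.
n(Mg) = 82.921 / 24.31 = 3.4110 mol.
Step 1 (Mg:H2 = 1:1): theoretical n(H2) = 3.4110 mol; at 92.82% yield, n(H2) = 3.1661 mol.
Step 2 (H2:NH3 = 3:2): theoretical n(NH3) = 2.1107 mol, so theoretical mass = 2.1107 × 17.034 = 35.954 g.
At 83.20% yield, actual mass of NH3 = 35.954 × 0.8320 = 29.914 g.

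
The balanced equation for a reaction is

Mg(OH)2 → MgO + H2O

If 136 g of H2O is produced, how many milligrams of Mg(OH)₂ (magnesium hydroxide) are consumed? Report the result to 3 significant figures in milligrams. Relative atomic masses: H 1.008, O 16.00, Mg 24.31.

M(H2O) = 2(1.008) + 16.00 = 18.016 g/mol.
M(Mg(OH)2) = 24.31 + 2(16.00) + 2(1.008) = 58.326 g/mol.
n(H2O) = 136.0 g / 18.016 g/mol = 7.549 mol.
From the equation the H2O:Mg(OH)2 mole ratio is 1:1, so n(Mg(OH)2) = 7.549 × 1/1 = 7.549 mol.
Mass of Mg(OH)2 = 7.549 mol × 58.326 g/mol = 440.3 g.
Converting to mg: 440.3 g = 440000 mg.

440000 mg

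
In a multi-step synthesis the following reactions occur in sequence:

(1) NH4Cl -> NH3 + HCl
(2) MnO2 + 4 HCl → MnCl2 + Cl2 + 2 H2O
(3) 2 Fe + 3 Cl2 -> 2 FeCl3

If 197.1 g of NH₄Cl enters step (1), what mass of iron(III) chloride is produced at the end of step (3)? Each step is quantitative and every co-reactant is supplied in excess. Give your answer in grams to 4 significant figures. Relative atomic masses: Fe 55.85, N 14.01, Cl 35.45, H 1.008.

M(NH4Cl) = 14.01 + 4(1.008) + 35.45 = 53.492 g/mol.
M(FeCl3) = 55.85 + 3(35.45) = 162.20 g/mol.
n(NH4Cl) = 197.1 / 53.492 = 3.6847 mol.
Reaction (1): NH4Cl→HCl ratio 1:1 ⇒ n(HCl) = 3.6847 mol.
Reaction (2): HCl→Cl2 ratio 4:1 ⇒ n(Cl2) = 0.92117 mol.
Reaction (3): Cl2→FeCl3 ratio 3:2 ⇒ n(FeCl3) = 0.61411 mol.
Mass of FeCl3 = 0.61411 × 162.20 = 99.609 g.

99.61 g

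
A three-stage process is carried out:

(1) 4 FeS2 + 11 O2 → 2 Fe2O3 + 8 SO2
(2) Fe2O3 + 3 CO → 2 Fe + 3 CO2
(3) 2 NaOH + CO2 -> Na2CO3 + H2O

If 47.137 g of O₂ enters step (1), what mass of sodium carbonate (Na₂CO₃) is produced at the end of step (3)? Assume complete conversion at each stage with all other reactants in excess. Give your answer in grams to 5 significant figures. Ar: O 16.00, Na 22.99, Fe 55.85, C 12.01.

85.160 g

M(O2) = 2(16.00) = 32.00 g/mol.
M(Na2CO3) = 2(22.99) + 12.01 + 3(16.00) = 105.99 g/mol.
n(O2) = 47.137 / 32.00 = 1.47303 mol.
Reaction (1): O2→Fe2O3 ratio 11:2 ⇒ n(Fe2O3) = 0.267824 mol.
Reaction (2): Fe2O3→CO2 ratio 1:3 ⇒ n(CO2) = 0.803472 mol.
Reaction (3): CO2→Na2CO3 ratio 1:1 ⇒ n(Na2CO3) = 0.803472 mol.
Mass of Na2CO3 = 0.803472 × 105.99 = 85.1600 g.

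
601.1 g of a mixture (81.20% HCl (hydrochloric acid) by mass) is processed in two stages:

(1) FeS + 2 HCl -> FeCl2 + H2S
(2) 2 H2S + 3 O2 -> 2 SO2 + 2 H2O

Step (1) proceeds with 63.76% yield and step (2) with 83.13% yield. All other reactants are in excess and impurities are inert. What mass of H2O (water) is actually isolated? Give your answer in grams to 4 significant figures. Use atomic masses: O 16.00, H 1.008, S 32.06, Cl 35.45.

Pure HCl = 601.1 × 0.8120 = 488.09 g.
M(HCl) = 1.008 + 35.45 = 36.458 g/mol.
M(H2O) = 2(1.008) + 16.00 = 18.016 g/mol.
n(HCl) = 488.09 / 36.458 = 13.388 mol.
Step 1 (HCl:H2S = 2:1): theoretical n(H2S) = 6.6939 mol; at 63.76% yield, n(H2S) = 4.2680 mol.
Step 2 (H2S:H2O = 2:2): theoretical n(H2O) = 4.2680 mol, so theoretical mass = 4.2680 × 18.016 = 76.893 g.
At 83.13% yield, actual mass of H2O = 76.893 × 0.8313 = 63.921 g.

63.92 g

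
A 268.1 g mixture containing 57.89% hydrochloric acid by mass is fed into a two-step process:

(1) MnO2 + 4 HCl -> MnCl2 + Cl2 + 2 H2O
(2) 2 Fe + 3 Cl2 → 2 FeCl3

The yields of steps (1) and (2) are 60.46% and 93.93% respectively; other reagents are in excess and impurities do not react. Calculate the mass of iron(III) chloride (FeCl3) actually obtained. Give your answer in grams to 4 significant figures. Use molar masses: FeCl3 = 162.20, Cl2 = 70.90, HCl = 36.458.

65.36 g

Pure HCl = 268.1 × 0.5789 = 155.20 g.
n(HCl) = 155.20 / 36.458 = 4.2570 mol.
Step 1 (HCl:Cl2 = 4:1): theoretical n(Cl2) = 1.0643 mol; at 60.46% yield, n(Cl2) = 0.64345 mol.
Step 2 (Cl2:FeCl3 = 3:2): theoretical n(FeCl3) = 0.42897 mol, so theoretical mass = 0.42897 × 162.20 = 69.579 g.
At 93.93% yield, actual mass of FeCl3 = 69.579 × 0.9393 = 65.355 g.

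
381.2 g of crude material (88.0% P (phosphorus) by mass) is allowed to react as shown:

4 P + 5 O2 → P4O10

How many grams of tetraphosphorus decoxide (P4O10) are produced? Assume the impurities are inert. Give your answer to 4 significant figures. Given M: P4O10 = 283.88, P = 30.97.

Mass of pure P = 381.2 g × 0.880 = 335.46 g.
n(P) = 335.46 g / 30.97 g/mol = 10.832 mol.
From the equation the P:P4O10 mole ratio is 4:1, so n(P4O10) = 10.832 × 1/4 = 2.7079 mol.
Mass of P4O10 = 2.7079 mol × 283.88 g/mol = 768.72 g.

768.7 g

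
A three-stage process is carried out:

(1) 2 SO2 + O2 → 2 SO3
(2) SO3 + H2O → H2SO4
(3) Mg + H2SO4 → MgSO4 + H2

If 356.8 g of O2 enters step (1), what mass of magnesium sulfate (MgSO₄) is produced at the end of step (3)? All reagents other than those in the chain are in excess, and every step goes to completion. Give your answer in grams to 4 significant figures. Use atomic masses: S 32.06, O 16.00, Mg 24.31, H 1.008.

M(O2) = 2(16.00) = 32.00 g/mol.
M(MgSO4) = 24.31 + 32.06 + 4(16.00) = 120.37 g/mol.
n(O2) = 356.8 / 32.00 = 11.150 mol.
Reaction (1): O2→SO3 ratio 1:2 ⇒ n(SO3) = 22.300 mol.
Reaction (2): SO3→H2SO4 ratio 1:1 ⇒ n(H2SO4) = 22.300 mol.
Reaction (3): H2SO4→MgSO4 ratio 1:1 ⇒ n(MgSO4) = 22.300 mol.
Mass of MgSO4 = 22.300 × 120.37 = 2684.3 g.

2684 g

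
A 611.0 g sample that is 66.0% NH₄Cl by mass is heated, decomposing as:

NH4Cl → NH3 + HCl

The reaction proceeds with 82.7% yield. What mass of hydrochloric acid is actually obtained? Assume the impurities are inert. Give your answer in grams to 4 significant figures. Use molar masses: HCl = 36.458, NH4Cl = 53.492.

Pure NH4Cl available = 611.0 g × 0.660 = 403.26 g.
n(NH4Cl) = 403.26 g / 53.492 g/mol = 7.5387 mol.
From the equation the NH4Cl:HCl mole ratio is 1:1, so n(HCl) = 7.5387 × 1/1 = 7.5387 mol.
Mass of HCl = 7.5387 mol × 36.458 g/mol = 274.85 g.
Actual mass collected = 274.85 g × 0.827 = 227.30 g.

227.3 g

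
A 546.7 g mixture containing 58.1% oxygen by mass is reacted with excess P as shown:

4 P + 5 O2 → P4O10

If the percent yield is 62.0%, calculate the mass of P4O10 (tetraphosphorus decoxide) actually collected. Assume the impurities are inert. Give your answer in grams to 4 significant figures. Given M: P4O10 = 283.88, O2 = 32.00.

Pure O2 available = 546.7 g × 0.581 = 317.63 g.
n(O2) = 317.63 g / 32.00 g/mol = 9.9260 mol.
From the equation the O2:P4O10 mole ratio is 5:1, so n(P4O10) = 9.9260 × 1/5 = 1.9852 mol.
Mass of P4O10 = 1.9852 mol × 283.88 g/mol = 563.56 g.
Actual mass collected = 563.56 g × 0.620 = 349.41 g.

349.4 g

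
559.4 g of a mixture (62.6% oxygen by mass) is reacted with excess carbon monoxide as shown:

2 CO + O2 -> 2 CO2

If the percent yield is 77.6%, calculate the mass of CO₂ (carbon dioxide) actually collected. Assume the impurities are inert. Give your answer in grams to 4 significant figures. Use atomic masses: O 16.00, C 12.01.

Pure O2 available = 559.4 g × 0.626 = 350.18 g.
M(O2) = 2(16.00) = 32.00 g/mol.
M(CO2) = 12.01 + 2(16.00) = 44.01 g/mol.
n(O2) = 350.18 g / 32.00 g/mol = 10.943 mol.
From the equation the O2:CO2 mole ratio is 1:2, so n(CO2) = 10.943 × 2/1 = 21.887 mol.
Mass of CO2 = 21.887 mol × 44.01 g/mol = 963.23 g.
Actual mass collected = 963.23 g × 0.776 = 747.46 g.

747.5 g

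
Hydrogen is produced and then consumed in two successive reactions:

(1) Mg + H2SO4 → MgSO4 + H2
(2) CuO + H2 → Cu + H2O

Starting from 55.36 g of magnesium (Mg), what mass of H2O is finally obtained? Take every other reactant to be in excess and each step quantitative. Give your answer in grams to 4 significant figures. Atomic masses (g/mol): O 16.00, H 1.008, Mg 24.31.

41.03 g

M(Mg) = 24.31 g/mol.
M(H2O) = 2(1.008) + 16.00 = 18.016 g/mol.
n(Mg) = 55.360 / 24.31 = 2.2773 mol.
Step 1 gives a 1:1 ratio of Mg to H2, so n(H2) = 2.2773 mol.
In step 2 the H2:H2O ratio is 1:1, so n(H2O) = 2.2773 mol.
Mass of H2O = 2.2773 × 18.016 = 41.027 g.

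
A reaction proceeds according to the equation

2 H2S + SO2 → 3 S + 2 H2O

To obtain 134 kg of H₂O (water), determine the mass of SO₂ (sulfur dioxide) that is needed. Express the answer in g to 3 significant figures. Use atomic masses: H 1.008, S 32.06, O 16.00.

238000 g

M(H2O) = 2(1.008) + 16.00 = 18.016 g/mol.
M(SO2) = 32.06 + 2(16.00) = 64.06 g/mol.
Convert: 134 kg = 134000 g.
n(H2O) = 134000 g / 18.016 g/mol = 7438 mol.
From the equation the H2O:SO2 mole ratio is 2:1, so n(SO2) = 7438 × 1/2 = 3719 mol.
Mass of SO2 = 3719 mol × 64.06 g/mol = 238200 g.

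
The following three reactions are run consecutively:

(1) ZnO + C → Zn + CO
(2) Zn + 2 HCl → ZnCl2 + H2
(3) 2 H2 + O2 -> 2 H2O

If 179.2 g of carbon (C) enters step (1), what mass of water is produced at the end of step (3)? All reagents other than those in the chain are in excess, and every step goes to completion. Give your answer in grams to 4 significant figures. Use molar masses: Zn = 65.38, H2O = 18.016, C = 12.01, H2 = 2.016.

268.8 g

n(C) = 179.2 / 12.01 = 14.921 mol.
Reaction (1): C→Zn ratio 1:1 ⇒ n(Zn) = 14.921 mol.
Reaction (2): Zn→H2 ratio 1:1 ⇒ n(H2) = 14.921 mol.
Reaction (3): H2→H2O ratio 2:2 ⇒ n(H2O) = 14.921 mol.
Mass of H2O = 14.921 × 18.016 = 268.81 g.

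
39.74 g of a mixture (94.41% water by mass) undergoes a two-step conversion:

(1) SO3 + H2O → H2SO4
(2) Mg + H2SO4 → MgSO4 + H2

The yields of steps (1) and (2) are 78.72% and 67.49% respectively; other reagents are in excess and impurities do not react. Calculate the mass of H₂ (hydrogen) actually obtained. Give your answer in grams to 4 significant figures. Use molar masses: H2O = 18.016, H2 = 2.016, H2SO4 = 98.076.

2.231 g

Pure H2O = 39.74 × 0.9441 = 37.519 g.
n(H2O) = 37.519 / 18.016 = 2.0825 mol.
Step 1 (H2O:H2SO4 = 1:1): theoretical n(H2SO4) = 2.0825 mol; at 78.72% yield, n(H2SO4) = 1.6394 mol.
Step 2 (H2SO4:H2 = 1:1): theoretical n(H2) = 1.6394 mol, so theoretical mass = 1.6394 × 2.016 = 3.3049 g.
At 67.49% yield, actual mass of H2 = 3.3049 × 0.6749 = 2.2305 g.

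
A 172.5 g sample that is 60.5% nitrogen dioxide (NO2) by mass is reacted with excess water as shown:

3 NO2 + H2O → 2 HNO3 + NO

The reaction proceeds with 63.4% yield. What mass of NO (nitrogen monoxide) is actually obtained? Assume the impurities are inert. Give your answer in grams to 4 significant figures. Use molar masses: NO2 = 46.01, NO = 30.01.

Pure NO2 available = 172.5 g × 0.605 = 104.36 g.
n(NO2) = 104.36 g / 46.01 g/mol = 2.2683 mol.
From the equation the NO2:NO mole ratio is 3:1, so n(NO) = 2.2683 × 1/3 = 0.75609 mol.
Mass of NO = 0.75609 mol × 30.01 g/mol = 22.690 g.
Actual mass collected = 22.690 g × 0.634 = 14.386 g.

14.39 g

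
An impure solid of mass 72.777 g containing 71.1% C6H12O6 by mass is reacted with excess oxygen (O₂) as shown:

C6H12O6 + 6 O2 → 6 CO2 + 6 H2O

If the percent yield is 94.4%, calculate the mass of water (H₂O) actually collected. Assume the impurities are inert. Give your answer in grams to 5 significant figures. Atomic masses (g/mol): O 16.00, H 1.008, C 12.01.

Pure C6H12O6 available = 72.777 g × 0.711 = 51.7444 g.
M(C6H12O6) = 6(12.01) + 12(1.008) + 6(16.00) = 180.156 g/mol.
M(H2O) = 2(1.008) + 16.00 = 18.016 g/mol.
n(C6H12O6) = 51.7444 g / 180.156 g/mol = 0.287220 mol.
From the equation the C6H12O6:H2O mole ratio is 1:6, so n(H2O) = 0.287220 × 6/1 = 1.72332 mol.
Mass of H2O = 1.72332 mol × 18.016 g/mol = 31.0474 g.
Actual mass collected = 31.0474 g × 0.944 = 29.3087 g.

29.309 g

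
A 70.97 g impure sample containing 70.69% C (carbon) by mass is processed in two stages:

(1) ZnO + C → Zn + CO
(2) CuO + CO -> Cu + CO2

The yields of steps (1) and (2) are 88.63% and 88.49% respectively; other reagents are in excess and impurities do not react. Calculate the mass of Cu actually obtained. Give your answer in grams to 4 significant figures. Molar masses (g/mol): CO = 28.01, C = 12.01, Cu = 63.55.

208.2 g

Pure C = 70.97 × 0.7069 = 50.169 g.
n(C) = 50.169 / 12.01 = 4.1772 mol.
Step 1 (C:CO = 1:1): theoretical n(CO) = 4.1772 mol; at 88.63% yield, n(CO) = 3.7023 mol.
Step 2 (CO:Cu = 1:1): theoretical n(Cu) = 3.7023 mol, so theoretical mass = 3.7023 × 63.55 = 235.28 g.
At 88.49% yield, actual mass of Cu = 235.28 × 0.8849 = 208.20 g.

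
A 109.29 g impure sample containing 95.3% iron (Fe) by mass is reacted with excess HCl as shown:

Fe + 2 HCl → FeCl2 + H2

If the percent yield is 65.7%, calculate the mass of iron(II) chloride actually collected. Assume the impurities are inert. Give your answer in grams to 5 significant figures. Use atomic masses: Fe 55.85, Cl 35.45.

155.30 g

Pure Fe available = 109.29 g × 0.953 = 104.153 g.
M(Fe) = 55.85 g/mol.
M(FeCl2) = 55.85 + 2(35.45) = 126.75 g/mol.
n(Fe) = 104.153 g / 55.85 g/mol = 1.86488 mol.
From the equation the Fe:FeCl2 mole ratio is 1:1, so n(FeCl2) = 1.86488 × 1/1 = 1.86488 mol.
Mass of FeCl2 = 1.86488 mol × 126.75 g/mol = 236.373 g.
Actual mass collected = 236.373 g × 0.657 = 155.297 g.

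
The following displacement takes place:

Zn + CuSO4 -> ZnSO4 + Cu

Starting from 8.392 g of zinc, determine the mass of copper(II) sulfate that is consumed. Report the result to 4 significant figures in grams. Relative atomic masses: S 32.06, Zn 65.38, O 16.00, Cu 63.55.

M(Zn) = 65.38 g/mol.
M(CuSO4) = 63.55 + 32.06 + 4(16.00) = 159.61 g/mol.
n(Zn) = 8.3920 g / 65.38 g/mol = 0.12836 mol.
From the equation the Zn:CuSO4 mole ratio is 1:1, so n(CuSO4) = 0.12836 × 1/1 = 0.12836 mol.
Mass of CuSO4 = 0.12836 mol × 159.61 g/mol = 20.487 g.

20.49 g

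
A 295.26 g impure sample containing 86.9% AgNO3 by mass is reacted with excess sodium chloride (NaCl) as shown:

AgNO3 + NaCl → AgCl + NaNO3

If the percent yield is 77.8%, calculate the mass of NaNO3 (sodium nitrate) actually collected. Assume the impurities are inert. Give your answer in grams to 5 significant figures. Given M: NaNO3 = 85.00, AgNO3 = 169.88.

Pure AgNO3 available = 295.26 g × 0.869 = 256.581 g.
n(AgNO3) = 256.581 g / 169.88 g/mol = 1.51037 mol.
From the equation the AgNO3:NaNO3 mole ratio is 1:1, so n(NaNO3) = 1.51037 × 1/1 = 1.51037 mol.
Mass of NaNO3 = 1.51037 mol × 85.00 g/mol = 128.381 g.
Actual mass collected = 128.381 g × 0.778 = 99.8805 g.

99.880 g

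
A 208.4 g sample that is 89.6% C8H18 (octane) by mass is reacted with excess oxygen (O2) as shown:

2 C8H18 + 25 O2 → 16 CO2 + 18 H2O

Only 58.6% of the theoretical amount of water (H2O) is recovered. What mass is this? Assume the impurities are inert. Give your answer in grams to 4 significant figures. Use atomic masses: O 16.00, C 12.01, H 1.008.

155.3 g

Pure C8H18 available = 208.4 g × 0.896 = 186.73 g.
M(C8H18) = 8(12.01) + 18(1.008) = 114.224 g/mol.
M(H2O) = 2(1.008) + 16.00 = 18.016 g/mol.
n(C8H18) = 186.73 g / 114.224 g/mol = 1.6347 mol.
From the equation the C8H18:H2O mole ratio is 2:18, so n(H2O) = 1.6347 × 18/2 = 14.713 mol.
Mass of H2O = 14.713 mol × 18.016 g/mol = 265.06 g.
Actual mass collected = 265.06 g × 0.586 = 155.33 g.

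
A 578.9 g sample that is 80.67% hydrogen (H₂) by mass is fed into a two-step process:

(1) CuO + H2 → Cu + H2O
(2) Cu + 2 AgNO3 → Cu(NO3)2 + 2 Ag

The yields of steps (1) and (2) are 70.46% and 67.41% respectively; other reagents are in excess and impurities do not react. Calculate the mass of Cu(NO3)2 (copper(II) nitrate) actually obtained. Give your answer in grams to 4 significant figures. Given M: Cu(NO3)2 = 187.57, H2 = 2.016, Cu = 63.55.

20640 g

Pure H2 = 578.9 × 0.8067 = 467.00 g.
n(H2) = 467.00 / 2.016 = 231.65 mol.
Step 1 (H2:Cu = 1:1): theoretical n(Cu) = 231.65 mol; at 70.46% yield, n(Cu) = 163.22 mol.
Step 2 (Cu:Cu(NO3)2 = 1:1): theoretical n(Cu(NO3)2) = 163.22 mol, so theoretical mass = 163.22 × 187.57 = 30615 g.
At 67.41% yield, actual mass of Cu(NO3)2 = 30615 × 0.6741 = 20637 g.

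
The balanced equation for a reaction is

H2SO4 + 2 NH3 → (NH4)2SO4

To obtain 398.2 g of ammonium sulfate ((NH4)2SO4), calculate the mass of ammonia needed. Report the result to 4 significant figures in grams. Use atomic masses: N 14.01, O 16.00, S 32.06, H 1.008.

M((NH4)2SO4) = 2(14.01) + 8(1.008) + 32.06 + 4(16.00) = 132.144 g/mol.
M(NH3) = 14.01 + 3(1.008) = 17.034 g/mol.
n((NH4)2SO4) = 398.20 g / 132.144 g/mol = 3.0134 mol.
From the equation the (NH4)2SO4:NH3 mole ratio is 1:2, so n(NH3) = 3.0134 × 2/1 = 6.0268 mol.
Mass of NH3 = 6.0268 mol × 17.034 g/mol = 102.66 g.

102.7 g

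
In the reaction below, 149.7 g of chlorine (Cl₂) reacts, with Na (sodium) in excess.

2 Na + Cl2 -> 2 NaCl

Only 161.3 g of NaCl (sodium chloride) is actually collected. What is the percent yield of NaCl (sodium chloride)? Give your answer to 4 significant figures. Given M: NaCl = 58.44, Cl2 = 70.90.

65.36 %

n(Cl2) = 149.70 g / 70.90 g/mol = 2.1114 mol.
From the equation the Cl2:NaCl mole ratio is 1:2, so n(NaCl) = 2.1114 × 2/1 = 4.2228 mol.
Mass of NaCl = 4.2228 mol × 58.44 g/mol = 246.78 g.
This is the theoretical yield. Percent yield = 161.3 g / 246.78 g × 100% = 65.361%.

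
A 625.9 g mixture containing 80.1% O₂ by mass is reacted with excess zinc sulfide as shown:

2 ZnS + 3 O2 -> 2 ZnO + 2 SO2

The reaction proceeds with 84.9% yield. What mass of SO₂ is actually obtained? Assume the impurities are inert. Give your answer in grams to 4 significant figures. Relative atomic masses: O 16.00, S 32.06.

568.1 g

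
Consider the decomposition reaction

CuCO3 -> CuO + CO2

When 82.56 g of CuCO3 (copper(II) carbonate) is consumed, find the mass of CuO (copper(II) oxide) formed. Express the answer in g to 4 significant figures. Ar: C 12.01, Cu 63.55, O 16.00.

53.15 g

M(CuCO3) = 63.55 + 12.01 + 3(16.00) = 123.56 g/mol.
M(CuO) = 63.55 + 16.00 = 79.55 g/mol.
n(CuCO3) = 82.560 g / 123.56 g/mol = 0.66818 mol.
From the equation the CuCO3:CuO mole ratio is 1:1, so n(CuO) = 0.66818 × 1/1 = 0.66818 mol.
Mass of CuO = 0.66818 mol × 79.55 g/mol = 53.154 g.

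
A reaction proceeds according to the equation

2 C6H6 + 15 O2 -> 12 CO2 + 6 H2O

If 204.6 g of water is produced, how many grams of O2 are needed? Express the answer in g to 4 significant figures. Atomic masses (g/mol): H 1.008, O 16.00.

M(H2O) = 2(1.008) + 16.00 = 18.016 g/mol.
M(O2) = 2(16.00) = 32.00 g/mol.
n(H2O) = 204.60 g / 18.016 g/mol = 11.357 mol.
From the equation the H2O:O2 mole ratio is 6:15, so n(O2) = 11.357 × 15/6 = 28.391 mol.
Mass of O2 = 28.391 mol × 32.00 g/mol = 908.53 g.

908.5 g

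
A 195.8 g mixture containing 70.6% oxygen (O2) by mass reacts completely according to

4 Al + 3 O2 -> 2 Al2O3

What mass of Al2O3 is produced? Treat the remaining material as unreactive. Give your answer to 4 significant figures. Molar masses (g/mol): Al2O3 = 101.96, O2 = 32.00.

Mass of pure O2 = 195.8 g × 0.706 = 138.23 g.
n(O2) = 138.23 g / 32.00 g/mol = 4.3198 mol.
From the equation the O2:Al2O3 mole ratio is 3:2, so n(Al2O3) = 4.3198 × 2/3 = 2.8799 mol.
Mass of Al2O3 = 2.8799 mol × 101.96 g/mol = 293.63 g.

293.6 g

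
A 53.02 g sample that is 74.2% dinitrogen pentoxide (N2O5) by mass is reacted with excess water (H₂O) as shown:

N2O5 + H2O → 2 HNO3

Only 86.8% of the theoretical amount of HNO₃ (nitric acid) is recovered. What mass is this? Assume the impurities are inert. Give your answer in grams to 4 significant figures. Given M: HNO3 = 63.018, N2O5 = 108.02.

39.84 g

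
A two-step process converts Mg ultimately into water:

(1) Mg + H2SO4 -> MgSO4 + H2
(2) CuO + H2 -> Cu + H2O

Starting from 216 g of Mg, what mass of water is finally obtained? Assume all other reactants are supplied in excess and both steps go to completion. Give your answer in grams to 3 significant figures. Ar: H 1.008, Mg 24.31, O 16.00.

160 g

M(Mg) = 24.31 g/mol.
M(H2O) = 2(1.008) + 16.00 = 18.016 g/mol.
n(Mg) = 216.0 / 24.31 = 8.885 mol.
Step 1 gives a 1:1 ratio of Mg to H2, so n(H2) = 8.885 mol.
In step 2 the H2:H2O ratio is 1:1, so n(H2O) = 8.885 mol.
Mass of H2O = 8.885 × 18.016 = 160.1 g.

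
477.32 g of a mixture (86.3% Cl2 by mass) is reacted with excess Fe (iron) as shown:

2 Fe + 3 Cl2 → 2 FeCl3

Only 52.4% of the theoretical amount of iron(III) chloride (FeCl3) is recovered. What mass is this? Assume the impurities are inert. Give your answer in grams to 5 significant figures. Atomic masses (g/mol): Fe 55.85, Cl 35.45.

329.20 g

Pure Cl2 available = 477.32 g × 0.863 = 411.927 g.
M(Cl2) = 2(35.45) = 70.90 g/mol.
M(FeCl3) = 55.85 + 3(35.45) = 162.20 g/mol.
n(Cl2) = 411.927 g / 70.90 g/mol = 5.80997 mol.
From the equation the Cl2:FeCl3 mole ratio is 3:2, so n(FeCl3) = 5.80997 × 2/3 = 3.87332 mol.
Mass of FeCl3 = 3.87332 mol × 162.20 g/mol = 628.252 g.
Actual mass collected = 628.252 g × 0.524 = 329.204 g.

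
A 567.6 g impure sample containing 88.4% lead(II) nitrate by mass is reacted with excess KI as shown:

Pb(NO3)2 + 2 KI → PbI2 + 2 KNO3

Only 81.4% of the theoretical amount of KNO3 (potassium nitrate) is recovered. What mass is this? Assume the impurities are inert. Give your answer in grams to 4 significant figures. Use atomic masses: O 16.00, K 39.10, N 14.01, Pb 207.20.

249.4 g

Pure Pb(NO3)2 available = 567.6 g × 0.884 = 501.76 g.
M(Pb(NO3)2) = 207.20 + 2(14.01) + 6(16.00) = 331.22 g/mol.
M(KNO3) = 39.10 + 14.01 + 3(16.00) = 101.11 g/mol.
n(Pb(NO3)2) = 501.76 g / 331.22 g/mol = 1.5149 mol.
From the equation the Pb(NO3)2:KNO3 mole ratio is 1:2, so n(KNO3) = 1.5149 × 2/1 = 3.0298 mol.
Mass of KNO3 = 3.0298 mol × 101.11 g/mol = 306.34 g.
Actual mass collected = 306.34 g × 0.814 = 249.36 g.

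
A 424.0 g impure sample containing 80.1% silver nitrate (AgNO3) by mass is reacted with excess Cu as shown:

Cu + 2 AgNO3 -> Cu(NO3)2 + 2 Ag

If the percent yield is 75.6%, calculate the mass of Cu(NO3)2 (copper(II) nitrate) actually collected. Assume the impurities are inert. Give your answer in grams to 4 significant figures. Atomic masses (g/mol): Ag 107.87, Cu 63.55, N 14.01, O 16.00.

141.7 g

Pure AgNO3 available = 424.0 g × 0.801 = 339.62 g.
M(AgNO3) = 107.87 + 14.01 + 3(16.00) = 169.88 g/mol.
M(Cu(NO3)2) = 63.55 + 2(14.01) + 6(16.00) = 187.57 g/mol.
n(AgNO3) = 339.62 g / 169.88 g/mol = 1.9992 mol.
From the equation the AgNO3:Cu(NO3)2 mole ratio is 2:1, so n(Cu(NO3)2) = 1.9992 × 1/2 = 0.99960 mol.
Mass of Cu(NO3)2 = 0.99960 mol × 187.57 g/mol = 187.49 g.
Actual mass collected = 187.49 g × 0.756 = 141.75 g.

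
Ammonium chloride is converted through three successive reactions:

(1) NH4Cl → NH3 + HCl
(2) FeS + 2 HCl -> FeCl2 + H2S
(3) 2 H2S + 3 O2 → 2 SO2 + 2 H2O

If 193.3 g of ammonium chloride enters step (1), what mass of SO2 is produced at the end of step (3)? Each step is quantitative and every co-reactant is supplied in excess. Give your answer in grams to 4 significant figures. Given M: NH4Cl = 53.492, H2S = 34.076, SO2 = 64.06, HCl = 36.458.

n(NH4Cl) = 193.3 / 53.492 = 3.6136 mol.
Reaction (1): NH4Cl→HCl ratio 1:1 ⇒ n(HCl) = 3.6136 mol.
Reaction (2): HCl→H2S ratio 2:1 ⇒ n(H2S) = 1.8068 mol.
Reaction (3): H2S→SO2 ratio 2:2 ⇒ n(SO2) = 1.8068 mol.
Mass of SO2 = 1.8068 × 64.06 = 115.74 g.

115.7 g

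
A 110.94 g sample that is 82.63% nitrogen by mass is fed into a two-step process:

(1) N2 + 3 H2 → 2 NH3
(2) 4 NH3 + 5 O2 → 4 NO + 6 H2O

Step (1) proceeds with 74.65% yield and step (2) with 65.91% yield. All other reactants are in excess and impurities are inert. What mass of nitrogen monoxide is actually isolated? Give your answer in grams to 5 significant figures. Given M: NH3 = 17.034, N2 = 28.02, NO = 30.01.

Pure N2 = 110.94 × 0.8263 = 91.6697 g.
n(N2) = 91.6697 / 28.02 = 3.27158 mol.
Step 1 (N2:NH3 = 1:2): theoretical n(NH3) = 6.54316 mol; at 74.65% yield, n(NH3) = 4.88447 mol.
Step 2 (NH3:NO = 4:4): theoretical n(NO) = 4.88447 mol, so theoretical mass = 4.88447 × 30.01 = 146.583 g.
At 65.91% yield, actual mass of NO = 146.583 × 0.6591 = 96.6129 g.

96.613 g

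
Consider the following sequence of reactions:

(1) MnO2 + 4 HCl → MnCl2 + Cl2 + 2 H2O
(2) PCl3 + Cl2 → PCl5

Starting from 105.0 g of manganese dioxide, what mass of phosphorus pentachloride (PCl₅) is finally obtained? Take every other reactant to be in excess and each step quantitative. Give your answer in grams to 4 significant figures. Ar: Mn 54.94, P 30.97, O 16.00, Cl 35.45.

251.5 g

M(MnO2) = 54.94 + 2(16.00) = 86.94 g/mol.
M(PCl5) = 30.97 + 5(35.45) = 208.22 g/mol.
n(MnO2) = 105.00 / 86.94 = 1.2077 mol.
Step 1 gives a 1:1 ratio of MnO2 to Cl2, so n(Cl2) = 1.2077 mol.
In step 2 the Cl2:PCl5 ratio is 1:1, so n(PCl5) = 1.2077 mol.
Mass of PCl5 = 1.2077 × 208.22 = 251.47 g.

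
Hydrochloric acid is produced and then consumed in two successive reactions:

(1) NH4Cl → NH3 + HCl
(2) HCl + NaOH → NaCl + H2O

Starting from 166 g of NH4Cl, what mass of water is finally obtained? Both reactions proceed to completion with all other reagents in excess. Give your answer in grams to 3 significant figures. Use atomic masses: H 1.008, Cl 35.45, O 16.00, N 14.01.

M(NH4Cl) = 14.01 + 4(1.008) + 35.45 = 53.492 g/mol.
M(H2O) = 2(1.008) + 16.00 = 18.016 g/mol.
n(NH4Cl) = 166.0 / 53.492 = 3.103 mol.
Step 1 gives a 1:1 ratio of NH4Cl to HCl, so n(HCl) = 3.103 mol.
In step 2 the HCl:H2O ratio is 1:1, so n(H2O) = 3.103 mol.
Mass of H2O = 3.103 × 18.016 = 55.91 g.

55.9 g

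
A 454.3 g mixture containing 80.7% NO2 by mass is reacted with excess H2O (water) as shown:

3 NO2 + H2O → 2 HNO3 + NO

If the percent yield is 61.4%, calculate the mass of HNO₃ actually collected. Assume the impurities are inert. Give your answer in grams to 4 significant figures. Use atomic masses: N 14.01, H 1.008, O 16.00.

Pure NO2 available = 454.3 g × 0.807 = 366.62 g.
M(NO2) = 14.01 + 2(16.00) = 46.01 g/mol.
M(HNO3) = 1.008 + 14.01 + 3(16.00) = 63.018 g/mol.
n(NO2) = 366.62 g / 46.01 g/mol = 7.9683 mol.
From the equation the NO2:HNO3 mole ratio is 3:2, so n(HNO3) = 7.9683 × 2/3 = 5.3122 mol.
Mass of HNO3 = 5.3122 mol × 63.018 g/mol = 334.76 g.
Actual mass collected = 334.76 g × 0.614 = 205.54 g.

205.5 g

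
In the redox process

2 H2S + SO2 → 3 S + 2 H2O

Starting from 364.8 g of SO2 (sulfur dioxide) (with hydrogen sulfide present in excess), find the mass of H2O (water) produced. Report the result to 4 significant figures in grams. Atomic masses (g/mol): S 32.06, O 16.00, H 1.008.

205.2 g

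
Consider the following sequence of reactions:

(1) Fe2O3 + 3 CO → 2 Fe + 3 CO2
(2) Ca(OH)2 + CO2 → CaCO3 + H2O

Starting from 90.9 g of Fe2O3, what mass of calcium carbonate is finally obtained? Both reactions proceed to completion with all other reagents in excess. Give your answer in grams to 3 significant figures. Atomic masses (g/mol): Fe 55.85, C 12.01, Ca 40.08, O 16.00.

M(Fe2O3) = 2(55.85) + 3(16.00) = 159.70 g/mol.
M(CaCO3) = 40.08 + 12.01 + 3(16.00) = 100.09 g/mol.
n(Fe2O3) = 90.90 / 159.70 = 0.5692 mol.
Step 1 gives a 1:3 ratio of Fe2O3 to CO2, so n(CO2) = 1.708 mol.
In step 2 the CO2:CaCO3 ratio is 1:1, so n(CaCO3) = 1.708 mol.
Mass of CaCO3 = 1.708 × 100.09 = 170.9 g.

171 g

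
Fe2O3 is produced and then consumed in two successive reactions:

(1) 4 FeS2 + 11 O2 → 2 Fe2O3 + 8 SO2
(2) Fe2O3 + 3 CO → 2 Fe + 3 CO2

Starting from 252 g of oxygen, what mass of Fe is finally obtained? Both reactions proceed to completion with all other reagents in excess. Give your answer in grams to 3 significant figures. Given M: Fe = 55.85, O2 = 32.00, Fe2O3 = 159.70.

160 g

n(O2) = 252.0 / 32.00 = 7.875 mol.
Step 1 gives a 11:2 ratio of O2 to Fe2O3, so n(Fe2O3) = 1.432 mol.
In step 2 the Fe2O3:Fe ratio is 1:2, so n(Fe) = 2.864 mol.
Mass of Fe = 2.864 × 55.85 = 159.9 g.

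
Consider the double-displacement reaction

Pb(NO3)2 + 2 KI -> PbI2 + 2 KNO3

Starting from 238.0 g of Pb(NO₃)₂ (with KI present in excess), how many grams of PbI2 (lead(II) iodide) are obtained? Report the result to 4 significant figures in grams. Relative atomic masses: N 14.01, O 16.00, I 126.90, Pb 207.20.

M(Pb(NO3)2) = 207.20 + 2(14.01) + 6(16.00) = 331.22 g/mol.
M(PbI2) = 207.20 + 2(126.90) = 461.00 g/mol.
n(Pb(NO3)2) = 238.00 g / 331.22 g/mol = 0.71856 mol.
From the equation the Pb(NO3)2:PbI2 mole ratio is 1:1, so n(PbI2) = 0.71856 × 1/1 = 0.71856 mol.
Mass of PbI2 = 0.71856 mol × 461.00 g/mol = 331.25 g.

331.3 g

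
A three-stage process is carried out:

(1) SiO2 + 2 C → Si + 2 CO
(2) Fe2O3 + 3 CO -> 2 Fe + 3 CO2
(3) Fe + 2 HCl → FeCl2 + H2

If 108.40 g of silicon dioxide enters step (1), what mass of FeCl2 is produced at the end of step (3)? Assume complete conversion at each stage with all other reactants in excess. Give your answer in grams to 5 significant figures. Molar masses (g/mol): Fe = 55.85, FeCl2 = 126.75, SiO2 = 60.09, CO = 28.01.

304.87 g

n(SiO2) = 108.40 / 60.09 = 1.80396 mol.
Reaction (1): SiO2→CO ratio 1:2 ⇒ n(CO) = 3.60792 mol.
Reaction (2): CO→Fe ratio 3:2 ⇒ n(Fe) = 2.40528 mol.
Reaction (3): Fe→FeCl2 ratio 1:1 ⇒ n(FeCl2) = 2.40528 mol.
Mass of FeCl2 = 2.40528 × 126.75 = 304.869 g.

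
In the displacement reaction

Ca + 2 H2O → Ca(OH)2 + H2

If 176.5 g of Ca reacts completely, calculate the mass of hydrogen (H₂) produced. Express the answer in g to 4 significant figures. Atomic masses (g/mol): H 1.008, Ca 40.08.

M(Ca) = 40.08 g/mol.
M(H2) = 2(1.008) = 2.016 g/mol.
n(Ca) = 176.50 g / 40.08 g/mol = 4.4037 mol.
From the equation the Ca:H2 mole ratio is 1:1, so n(H2) = 4.4037 × 1/1 = 4.4037 mol.
Mass of H2 = 4.4037 mol × 2.016 g/mol = 8.8778 g.

8.878 g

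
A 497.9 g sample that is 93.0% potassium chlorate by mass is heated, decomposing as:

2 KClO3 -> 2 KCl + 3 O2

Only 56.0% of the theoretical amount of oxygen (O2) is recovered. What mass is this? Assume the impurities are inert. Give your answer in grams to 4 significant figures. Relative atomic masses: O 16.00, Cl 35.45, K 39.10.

101.6 g

Pure KClO3 available = 497.9 g × 0.930 = 463.05 g.
M(KClO3) = 39.10 + 35.45 + 3(16.00) = 122.55 g/mol.
M(O2) = 2(16.00) = 32.00 g/mol.
n(KClO3) = 463.05 g / 122.55 g/mol = 3.7784 mol.
From the equation the KClO3:O2 mole ratio is 2:3, so n(O2) = 3.7784 × 3/2 = 5.6676 mol.
Mass of O2 = 5.6676 mol × 32.00 g/mol = 181.36 g.
Actual mass collected = 181.36 g × 0.560 = 101.56 g.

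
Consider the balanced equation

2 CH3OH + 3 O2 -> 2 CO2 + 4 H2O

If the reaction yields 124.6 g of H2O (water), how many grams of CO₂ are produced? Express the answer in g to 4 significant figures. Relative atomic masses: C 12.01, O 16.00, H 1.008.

M(H2O) = 2(1.008) + 16.00 = 18.016 g/mol.
M(CO2) = 12.01 + 2(16.00) = 44.01 g/mol.
n(H2O) = 124.60 g / 18.016 g/mol = 6.9161 mol.
From the equation the H2O:CO2 mole ratio is 4:2, so n(CO2) = 6.9161 × 2/4 = 3.4580 mol.
Mass of CO2 = 3.4580 mol × 44.01 g/mol = 152.19 g.

152.2 g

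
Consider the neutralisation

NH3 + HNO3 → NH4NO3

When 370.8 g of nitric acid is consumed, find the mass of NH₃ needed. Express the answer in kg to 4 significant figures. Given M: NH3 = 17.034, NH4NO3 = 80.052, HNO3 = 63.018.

n(HNO3) = 370.80 g / 63.018 g/mol = 5.8840 mol.
From the equation the HNO3:NH3 mole ratio is 1:1, so n(NH3) = 5.8840 × 1/1 = 5.8840 mol.
Mass of NH3 = 5.8840 mol × 17.034 g/mol = 100.23 g.
Converting to kg: 100.23 g = 0.1002 kg.

0.1002 kg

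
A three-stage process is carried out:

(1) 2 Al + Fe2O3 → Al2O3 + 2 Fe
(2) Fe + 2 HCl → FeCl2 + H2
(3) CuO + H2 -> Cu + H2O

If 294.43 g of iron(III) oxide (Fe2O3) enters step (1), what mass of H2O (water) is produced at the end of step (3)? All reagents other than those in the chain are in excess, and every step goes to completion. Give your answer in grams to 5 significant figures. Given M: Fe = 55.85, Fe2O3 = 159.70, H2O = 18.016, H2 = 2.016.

66.430 g

n(Fe2O3) = 294.43 / 159.70 = 1.84364 mol.
Reaction (1): Fe2O3→Fe ratio 1:2 ⇒ n(Fe) = 3.68729 mol.
Reaction (2): Fe→H2 ratio 1:1 ⇒ n(H2) = 3.68729 mol.
Reaction (3): H2→H2O ratio 1:1 ⇒ n(H2O) = 3.68729 mol.
Mass of H2O = 3.68729 × 18.016 = 66.4302 g.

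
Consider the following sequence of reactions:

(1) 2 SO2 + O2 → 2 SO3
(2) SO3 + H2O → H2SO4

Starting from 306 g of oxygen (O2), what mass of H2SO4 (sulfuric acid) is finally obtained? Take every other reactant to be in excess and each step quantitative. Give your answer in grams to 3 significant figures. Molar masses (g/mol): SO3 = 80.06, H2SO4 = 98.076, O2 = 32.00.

n(O2) = 306.0 / 32.00 = 9.562 mol.
Step 1 gives a 1:2 ratio of O2 to SO3, so n(SO3) = 19.12 mol.
In step 2 the SO3:H2SO4 ratio is 1:1, so n(H2SO4) = 19.12 mol.
Mass of H2SO4 = 19.12 × 98.076 = 1876 g.

1880 g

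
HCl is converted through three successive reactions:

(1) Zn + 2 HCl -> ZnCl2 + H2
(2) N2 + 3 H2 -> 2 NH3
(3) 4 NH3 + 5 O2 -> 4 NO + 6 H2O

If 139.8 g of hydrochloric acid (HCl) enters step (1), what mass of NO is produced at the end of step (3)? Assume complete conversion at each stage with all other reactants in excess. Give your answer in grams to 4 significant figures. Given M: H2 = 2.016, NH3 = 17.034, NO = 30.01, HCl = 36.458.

n(HCl) = 139.8 / 36.458 = 3.8345 mol.
Reaction (1): HCl→H2 ratio 2:1 ⇒ n(H2) = 1.9173 mol.
Reaction (2): H2→NH3 ratio 3:2 ⇒ n(NH3) = 1.2782 mol.
Reaction (3): NH3→NO ratio 4:4 ⇒ n(NO) = 1.2782 mol.
Mass of NO = 1.2782 × 30.01 = 38.358 g.

38.36 g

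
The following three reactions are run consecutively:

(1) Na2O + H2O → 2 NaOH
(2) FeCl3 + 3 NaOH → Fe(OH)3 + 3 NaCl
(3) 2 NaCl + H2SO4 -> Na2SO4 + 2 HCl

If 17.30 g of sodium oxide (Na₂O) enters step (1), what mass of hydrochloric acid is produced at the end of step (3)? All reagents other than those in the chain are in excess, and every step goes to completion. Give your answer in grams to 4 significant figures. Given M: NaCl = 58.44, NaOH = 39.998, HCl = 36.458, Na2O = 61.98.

20.35 g

n(Na2O) = 17.30 / 61.98 = 0.27912 mol.
Reaction (1): Na2O→NaOH ratio 1:2 ⇒ n(NaOH) = 0.55824 mol.
Reaction (2): NaOH→NaCl ratio 3:3 ⇒ n(NaCl) = 0.55824 mol.
Reaction (3): NaCl→HCl ratio 2:2 ⇒ n(HCl) = 0.55824 mol.
Mass of HCl = 0.55824 × 36.458 = 20.352 g.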